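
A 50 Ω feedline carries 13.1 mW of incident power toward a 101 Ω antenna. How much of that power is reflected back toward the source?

P_reflected ≈ 1.49 mW

Γ = (101 − 50)/(101 + 50) = 0.338
|Γ|² = 0.114
P_refl = |Γ|²·P_inc = 1.49 mW, P_del = (1 − |Γ|²)·P_inc = 11.6 mW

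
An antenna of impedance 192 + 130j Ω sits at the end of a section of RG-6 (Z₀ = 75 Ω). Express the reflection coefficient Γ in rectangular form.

Γ ≈ 0.546 + j0.221

Γ = (Z_L − Z_0)/(Z_L + Z_0) = (117 + j130)/(267 + j130)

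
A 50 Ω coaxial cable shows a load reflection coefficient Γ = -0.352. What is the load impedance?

Z_L = Z_0·(1 + Γ)/(1 − Γ) = 50·(0.648)/(1.35)

Z_L ≈ 24 Ω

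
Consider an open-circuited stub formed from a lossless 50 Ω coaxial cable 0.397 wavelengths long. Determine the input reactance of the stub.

X_in ≈ 66.2 Ω (inductive)

βl = 2π × 0.397 = 143°
tan(βl) = -0.756
For an open-circuited stub, Z_in = −jZ_0·cot(βl) = −jZ_0/tan(βl)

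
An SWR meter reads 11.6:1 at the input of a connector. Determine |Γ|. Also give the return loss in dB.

|Γ| = (S − 1)/(S + 1) = (11.6 − 1)/(11.6 + 1) = 10.6/12.6
RL = −20·log₁₀|Γ| = −20·log₁₀(0.841)

|Γ| ≈ 0.841; return loss ≈ 1.5 dB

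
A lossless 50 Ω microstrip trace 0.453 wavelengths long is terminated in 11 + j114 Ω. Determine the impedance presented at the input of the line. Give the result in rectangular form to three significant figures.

βl = 2π × 0.453 = 163°
tan(βl) = tan(163°) = -0.304
Z_in = Z_0·(Z_L + jZ_0·tanβl)/(Z_0 + jZ_L·tanβl)
     = 50·(11 + j98.8)/(84.7 − j3.35)

Z_in ≈ 4.18 + j58.5 Ω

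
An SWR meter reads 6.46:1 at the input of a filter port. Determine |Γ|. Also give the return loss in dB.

|Γ| = (S − 1)/(S + 1) = (6.46 − 1)/(6.46 + 1) = 5.46/7.46
RL = −20·log₁₀|Γ| = −20·log₁₀(0.732)

|Γ| ≈ 0.732; return loss ≈ 2.71 dB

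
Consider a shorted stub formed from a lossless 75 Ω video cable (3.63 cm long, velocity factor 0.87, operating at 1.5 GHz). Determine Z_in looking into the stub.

λ = v/f = 0.87·c / 1.5 GHz = 0.174 m
βl = 2π·l/λ = 2π × 0.209 = 75.1°
tan(βl) = 3.76
For a shorted stub, Z_in = jZ_0·tan(βl)

Z_in ≈ +j282 Ω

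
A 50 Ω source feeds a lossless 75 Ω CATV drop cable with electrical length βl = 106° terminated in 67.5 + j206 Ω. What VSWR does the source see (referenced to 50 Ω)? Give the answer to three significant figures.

VSWR ≈ 6.88

tan(βl) = -3.49
Z_in = Z_0·(Z_L + jZ_0·tanβl)/(Z_0 + jZ_L·tanβl) = 7.3 − j3.09 Ω
Γ_s = (Z_in − Z_s)/(Z_in + Z_s) = (-42.7 − j3.09)/(57.3 − j3.09), |Γ_s| = 0.746
VSWR = (1 + |Γ_s|)/(1 − |Γ_s|)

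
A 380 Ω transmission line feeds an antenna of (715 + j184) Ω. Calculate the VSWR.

Γ = (Z_L − Z_0)/(Z_L + Z_0) = (335 + j184)/(1095 + j184)
|Γ| = 382/1110 = 0.344
VSWR = (1 + |Γ|)/(1 − |Γ|) = 1.34/0.656

VSWR ≈ 2.05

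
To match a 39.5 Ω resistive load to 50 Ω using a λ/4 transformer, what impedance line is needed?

Z_qwt ≈ 44.4 Ω

Z_qwt = √(Z_0·R_L) = √(50 × 39.5) = √1975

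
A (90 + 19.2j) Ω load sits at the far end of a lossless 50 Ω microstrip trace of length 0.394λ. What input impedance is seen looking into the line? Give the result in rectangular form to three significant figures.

Z_in ≈ 39.4 + j27.4 Ω

βl = 2π × 0.394 = 142°
tan(βl) = tan(142°) = -0.786
Z_in = Z_0·(Z_L + jZ_0·tanβl)/(Z_0 + jZ_L·tanβl)
     = 50·(90 − j20.1)/(65.1 − j70.7)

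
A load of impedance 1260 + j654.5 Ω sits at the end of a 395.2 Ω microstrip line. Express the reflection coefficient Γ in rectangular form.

Γ = (Z_L − Z_0)/(Z_L + Z_0) = (864.8 + j654.5)/(1655 + j654.5)

Γ ≈ 0.587 + j0.163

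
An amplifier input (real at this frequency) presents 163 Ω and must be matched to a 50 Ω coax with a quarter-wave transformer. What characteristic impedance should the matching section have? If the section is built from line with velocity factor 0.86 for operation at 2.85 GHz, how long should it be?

Z_qwt ≈ 90.3 Ω; length ≈ 2.26 cm

Z_qwt = √(Z_0·R_L) = √(50 × 163) = √8150
λ = 0.86·c/f = 0.0905 m, so l = λ/4 = 0.0226 m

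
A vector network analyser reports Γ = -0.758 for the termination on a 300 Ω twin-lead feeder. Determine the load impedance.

Z_L ≈ 41.3 Ω

Z_L = Z_0·(1 + Γ)/(1 − Γ) = 300·(0.242)/(1.76)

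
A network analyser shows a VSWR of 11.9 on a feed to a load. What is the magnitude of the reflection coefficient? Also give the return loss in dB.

|Γ| ≈ 0.845; return loss ≈ 1.46 dB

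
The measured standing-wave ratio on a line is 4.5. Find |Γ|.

|Γ| = (S − 1)/(S + 1) = (4.5 − 1)/(4.5 + 1) = 3.5/5.5

|Γ| ≈ 0.636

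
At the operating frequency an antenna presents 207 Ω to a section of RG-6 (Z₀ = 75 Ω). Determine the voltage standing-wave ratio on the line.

VSWR ≈ 2.76

For a purely resistive load, VSWR = R_L/Z_0 or Z_0/R_L (whichever > 1) = 207/75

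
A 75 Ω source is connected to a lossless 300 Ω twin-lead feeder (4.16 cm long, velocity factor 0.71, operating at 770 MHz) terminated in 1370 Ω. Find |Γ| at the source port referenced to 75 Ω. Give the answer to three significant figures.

λ = v/f = 0.71·c / 770 MHz = 0.277 m
βl = 2π·l/λ = 2π × 0.15 = 54.1°
tan(βl) = 1.38
Z_in = Z_0·(Z_L + jZ_0·tanβl)/(Z_0 + jZ_L·tanβl) = 97.6 − j201 Ω
Γ_s = (Z_in − Z_s)/(Z_in + Z_s) = (22.6 − j201)/(173 − j201), |Γ_s| = 0.764

|Γ| ≈ 0.764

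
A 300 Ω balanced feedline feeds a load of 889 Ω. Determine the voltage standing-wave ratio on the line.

VSWR ≈ 2.96

For a purely resistive load, VSWR = R_L/Z_0 or Z_0/R_L (whichever > 1) = 889/300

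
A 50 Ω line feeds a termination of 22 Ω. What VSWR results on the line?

For a purely resistive load, VSWR = R_L/Z_0 or Z_0/R_L (whichever > 1) = 50/22

VSWR ≈ 2.27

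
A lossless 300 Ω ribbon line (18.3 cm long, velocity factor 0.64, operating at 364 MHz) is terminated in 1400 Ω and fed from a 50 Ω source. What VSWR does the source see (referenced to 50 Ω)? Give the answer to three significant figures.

λ = v/f = 0.64·c / 364 MHz = 0.527 m
βl = 2π·l/λ = 2π × 0.347 = 125°
tan(βl) = -1.43
Z_in = Z_0·(Z_L + jZ_0·tanβl)/(Z_0 + jZ_L·tanβl) = 93.5 + j195 Ω
Γ_s = (Z_in − Z_s)/(Z_in + Z_s) = (43.5 + j195)/(143 + j195), |Γ_s| = 0.826
VSWR = (1 + |Γ_s|)/(1 − |Γ_s|)

VSWR ≈ 10.5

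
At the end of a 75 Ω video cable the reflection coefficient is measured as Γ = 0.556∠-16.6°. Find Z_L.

Z_L = Z_0·(1 + Γ)/(1 − Γ) = 75·(1.53 − j0.159)/(0.467 + j0.159)

Z_L ≈ 213 − j97.9 Ω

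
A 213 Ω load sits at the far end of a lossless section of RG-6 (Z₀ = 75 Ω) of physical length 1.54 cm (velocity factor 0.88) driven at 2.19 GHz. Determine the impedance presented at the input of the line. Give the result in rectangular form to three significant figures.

Z_in ≈ 45.8 − j56.9 Ω

λ = v/f = 0.88·c / 2.19 GHz = 0.121 m
βl = 2π·l/λ = 2π × 0.128 = 46°
tan(βl) = tan(46°) = 1.04
Z_in = Z_0·(Z_L + jZ_0·tanβl)/(Z_0 + jZ_L·tanβl)
     = 75·(213 + j77.6)/(75 + j220)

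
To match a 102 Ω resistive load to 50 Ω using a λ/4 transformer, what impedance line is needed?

Z_qwt ≈ 71.4 Ω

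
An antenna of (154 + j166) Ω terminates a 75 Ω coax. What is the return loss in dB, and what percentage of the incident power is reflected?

RL ≈ 3.74 dB; 42.2% of incident power reflected

Γ = (79 + j166)/(229 + j166), |Γ| = 0.65
RL = −20·log₁₀(0.65) = 3.74 dB
P_refl/P_inc = |Γ|² = 0.422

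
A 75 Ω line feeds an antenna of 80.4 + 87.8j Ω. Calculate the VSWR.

Γ = (Z_L − Z_0)/(Z_L + Z_0) = (5.4 + j87.8)/(155.4 + j87.8)
|Γ| = 88/178 = 0.493
VSWR = (1 + |Γ|)/(1 − |Γ|) = 1.49/0.507

VSWR ≈ 2.94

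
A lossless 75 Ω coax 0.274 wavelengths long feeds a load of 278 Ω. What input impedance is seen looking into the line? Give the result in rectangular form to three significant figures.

Z_in ≈ 20.7 + j10.5 Ω

βl = 2π × 0.274 = 98.6°
tan(βl) = tan(98.6°) = -6.58
Z_in = Z_0·(Z_L + jZ_0·tanβl)/(Z_0 + jZ_L·tanβl)
     = 75·(278 − j494)/(75 − j1830)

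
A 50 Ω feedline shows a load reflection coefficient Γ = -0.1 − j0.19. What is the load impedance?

Z_L = Z_0·(1 + Γ)/(1 − Γ) = 50·(0.9 − j0.19)/(1.1 + j0.19)

Z_L ≈ 38.3 − j15.2 Ω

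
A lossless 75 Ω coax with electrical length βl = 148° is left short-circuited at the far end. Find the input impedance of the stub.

Z_in ≈ −j46.9 Ω

tan(βl) = -0.625
For a short-circuited stub, Z_in = jZ_0·tan(βl)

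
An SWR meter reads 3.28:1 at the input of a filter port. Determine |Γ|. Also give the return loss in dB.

|Γ| = (S − 1)/(S + 1) = (3.28 − 1)/(3.28 + 1) = 2.28/4.28
RL = −20·log₁₀|Γ| = −20·log₁₀(0.533)

|Γ| ≈ 0.533; return loss ≈ 5.47 dB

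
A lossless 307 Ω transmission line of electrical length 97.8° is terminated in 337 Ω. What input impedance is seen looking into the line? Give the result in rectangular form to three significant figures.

Z_in ≈ 281 + j7.04 Ω

tan(βl) = tan(97.8°) = -7.3
Z_in = Z_0·(Z_L + jZ_0·tanβl)/(Z_0 + jZ_L·tanβl)
     = 307·(337 − j2240)/(307 − j2460)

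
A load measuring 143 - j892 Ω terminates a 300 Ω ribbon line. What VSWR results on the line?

VSWR ≈ 21.1

Γ = (Z_L − Z_0)/(Z_L + Z_0) = (-157 − j892)/(443 − j892)
|Γ| = 906/996 = 0.909
VSWR = (1 + |Γ|)/(1 − |Γ|) = 1.91/0.0906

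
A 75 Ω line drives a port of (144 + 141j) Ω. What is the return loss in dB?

Γ = (69 + j141)/(219 + j141), |Γ| = 0.603
RL = −20·log₁₀|Γ| = −20·log₁₀(0.603)

RL ≈ 4.4 dB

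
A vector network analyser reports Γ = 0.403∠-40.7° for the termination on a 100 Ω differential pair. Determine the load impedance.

Z_L = Z_0·(1 + Γ)/(1 − Γ) = 100·(1.31 − j0.263)/(0.694 + j0.263)

Z_L ≈ 152 − j95.3 Ω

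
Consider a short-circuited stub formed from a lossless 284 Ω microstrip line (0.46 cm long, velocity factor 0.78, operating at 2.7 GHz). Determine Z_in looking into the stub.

λ = v/f = 0.78·c / 2.7 GHz = 0.0867 m
βl = 2π·l/λ = 2π × 0.0531 = 19.1°
tan(βl) = 0.346
For a short-circuited stub, Z_in = jZ_0·tan(βl)

Z_in ≈ +j98.4 Ω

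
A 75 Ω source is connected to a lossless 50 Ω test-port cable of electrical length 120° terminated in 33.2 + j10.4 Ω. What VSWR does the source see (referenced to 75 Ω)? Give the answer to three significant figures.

VSWR ≈ 1.98

tan(βl) = -1.73
Z_in = Z_0·(Z_L + jZ_0·tanβl)/(Z_0 + jZ_L·tanβl) = 41.9 − j20.6 Ω
Γ_s = (Z_in − Z_s)/(Z_in + Z_s) = (-33.1 − j20.6)/(117 − j20.6), |Γ_s| = 0.329
VSWR = (1 + |Γ_s|)/(1 − |Γ_s|)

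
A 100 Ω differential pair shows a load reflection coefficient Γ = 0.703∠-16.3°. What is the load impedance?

Z_L = Z_0·(1 + Γ)/(1 − Γ) = 100·(1.67 − j0.197)/(0.325 + j0.197)

Z_L ≈ 349 − j273 Ω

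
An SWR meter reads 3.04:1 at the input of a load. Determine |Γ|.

|Γ| ≈ 0.505

|Γ| = (S − 1)/(S + 1) = (3.04 − 1)/(3.04 + 1) = 2.04/4.04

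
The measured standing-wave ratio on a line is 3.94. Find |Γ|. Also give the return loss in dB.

|Γ| = (S − 1)/(S + 1) = (3.94 − 1)/(3.94 + 1) = 2.94/4.94
RL = −20·log₁₀|Γ| = −20·log₁₀(0.595)

|Γ| ≈ 0.595; return loss ≈ 4.51 dB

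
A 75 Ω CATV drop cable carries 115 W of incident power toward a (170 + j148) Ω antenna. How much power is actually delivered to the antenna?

|Γ| = |(95 + j148)/(245 + j148)| = 0.614
|Γ|² = 0.378
P_refl = |Γ|²·P_inc = 43.4 W, P_del = (1 − |Γ|²)·P_inc = 71.6 W

P_delivered ≈ 71.6 W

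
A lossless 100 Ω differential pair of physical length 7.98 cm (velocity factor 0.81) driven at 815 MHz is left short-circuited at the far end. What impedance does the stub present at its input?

λ = v/f = 0.81·c / 815 MHz = 0.298 m
βl = 2π·l/λ = 2π × 0.268 = 96.4°
tan(βl) = -8.98
For a short-circuited stub, Z_in = jZ_0·tan(βl)

Z_in ≈ −j898 Ω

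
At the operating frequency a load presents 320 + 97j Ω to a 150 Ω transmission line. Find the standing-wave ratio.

VSWR ≈ 2.38

Γ = (Z_L − Z_0)/(Z_L + Z_0) = (170 + j97)/(470 + j97)
|Γ| = 196/480 = 0.408
VSWR = (1 + |Γ|)/(1 − |Γ|) = 1.41/0.592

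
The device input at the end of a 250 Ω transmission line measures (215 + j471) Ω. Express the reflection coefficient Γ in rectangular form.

Γ = (Z_L − Z_0)/(Z_L + Z_0) = (-35 + j471)/(465 + j471)

Γ ≈ 0.469 + j0.538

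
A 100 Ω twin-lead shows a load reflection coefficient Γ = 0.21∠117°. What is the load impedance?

Z_L = Z_0·(1 + Γ)/(1 − Γ) = 100·(0.905 + j0.187)/(1.1 − j0.187)

Z_L ≈ 77.4 + j30.3 Ω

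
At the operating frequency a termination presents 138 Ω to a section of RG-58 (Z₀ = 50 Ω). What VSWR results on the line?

Γ = (138 − 50)/(138 + 50) = 0.468
VSWR = (1 + 0.468)/(1 − 0.468)

VSWR ≈ 2.76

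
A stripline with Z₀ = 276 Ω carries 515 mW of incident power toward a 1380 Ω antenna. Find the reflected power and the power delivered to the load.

Γ = (1380 − 276)/(1380 + 276) = 0.667
|Γ|² = 0.444
P_refl = |Γ|²·P_inc = 229 mW, P_del = (1 − |Γ|²)·P_inc = 286 mW

P_reflected ≈ 229 mW; P_delivered ≈ 286 mW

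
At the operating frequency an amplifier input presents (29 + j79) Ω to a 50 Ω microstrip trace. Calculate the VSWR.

VSWR ≈ 6.45

Γ = (Z_L − Z_0)/(Z_L + Z_0) = (-21 + j79)/(79 + j79)
|Γ| = 81.7/112 = 0.732
VSWR = (1 + |Γ|)/(1 − |Γ|) = 1.73/0.268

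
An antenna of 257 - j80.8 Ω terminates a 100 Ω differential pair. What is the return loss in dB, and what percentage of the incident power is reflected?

Γ = (157 − j80.8)/(357 − j80.8), |Γ| = 0.482
RL = −20·log₁₀(0.482) = 6.33 dB
P_refl/P_inc = |Γ|² = 0.233

RL ≈ 6.33 dB; 23.3% of incident power reflected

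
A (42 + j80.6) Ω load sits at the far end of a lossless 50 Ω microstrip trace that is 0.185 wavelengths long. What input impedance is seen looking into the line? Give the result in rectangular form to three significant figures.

βl = 2π × 0.185 = 66.6°
tan(βl) = tan(66.6°) = 2.31
Z_in = Z_0·(Z_L + jZ_0·tanβl)/(Z_0 + jZ_L·tanβl)
     = 50·(42 + j196)/(-136 + j97.1)

Z_in ≈ 23.8 − j55 Ω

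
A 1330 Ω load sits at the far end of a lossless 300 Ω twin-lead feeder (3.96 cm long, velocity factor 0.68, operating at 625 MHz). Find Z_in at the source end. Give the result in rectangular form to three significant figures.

Z_in ≈ 134 − j282 Ω

λ = v/f = 0.68·c / 625 MHz = 0.326 m
βl = 2π·l/λ = 2π × 0.121 = 43.7°
tan(βl) = tan(43.7°) = 0.955
Z_in = Z_0·(Z_L + jZ_0·tanβl)/(Z_0 + jZ_L·tanβl)
     = 300·(1330 + j286)/(300 + j1270)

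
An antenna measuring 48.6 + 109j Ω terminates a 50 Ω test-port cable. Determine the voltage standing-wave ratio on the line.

Γ = (Z_L − Z_0)/(Z_L + Z_0) = (-1.4 + j109)/(98.6 + j109)
|Γ| = 109/147 = 0.742
VSWR = (1 + |Γ|)/(1 − |Γ|) = 1.74/0.258

VSWR ≈ 6.74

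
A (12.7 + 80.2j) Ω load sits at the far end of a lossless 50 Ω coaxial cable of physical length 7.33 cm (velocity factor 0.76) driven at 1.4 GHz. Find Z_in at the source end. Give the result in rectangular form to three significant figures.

λ = v/f = 0.76·c / 1.4 GHz = 0.163 m
βl = 2π·l/λ = 2π × 0.45 = 162°
tan(βl) = tan(162°) = -0.324
Z_in = Z_0·(Z_L + jZ_0·tanβl)/(Z_0 + jZ_L·tanβl)
     = 50·(12.7 + j64)/(76 − j4.12)

Z_in ≈ 6.06 + j42.4 Ω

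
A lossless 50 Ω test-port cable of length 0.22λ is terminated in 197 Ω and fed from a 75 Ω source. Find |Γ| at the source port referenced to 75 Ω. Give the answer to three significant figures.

βl = 2π × 0.22 = 79.2°
tan(βl) = 5.24
Z_in = Z_0·(Z_L + jZ_0·tanβl)/(Z_0 + jZ_L·tanβl) = 13.1 − j8.9 Ω
Γ_s = (Z_in − Z_s)/(Z_in + Z_s) = (-61.9 − j8.9)/(88.1 − j8.9), |Γ_s| = 0.706

|Γ| ≈ 0.706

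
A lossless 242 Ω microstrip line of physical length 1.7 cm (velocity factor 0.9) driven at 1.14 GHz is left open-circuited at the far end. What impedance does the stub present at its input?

λ = v/f = 0.9·c / 1.14 GHz = 0.237 m
βl = 2π·l/λ = 2π × 0.0718 = 25.8°
tan(βl) = 0.484
For an open-circuited stub, Z_in = −jZ_0·cot(βl) = −jZ_0/tan(βl)

Z_in ≈ −j500 Ω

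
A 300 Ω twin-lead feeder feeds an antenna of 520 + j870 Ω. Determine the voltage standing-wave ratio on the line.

VSWR ≈ 7.02

Γ = (Z_L − Z_0)/(Z_L + Z_0) = (220 + j870)/(820 + j870)
|Γ| = 897/1200 = 0.751
VSWR = (1 + |Γ|)/(1 − |Γ|) = 1.75/0.249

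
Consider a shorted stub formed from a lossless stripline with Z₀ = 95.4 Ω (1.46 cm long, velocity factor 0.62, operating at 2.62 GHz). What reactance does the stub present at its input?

λ = v/f = 0.62·c / 2.62 GHz = 0.071 m
βl = 2π·l/λ = 2π × 0.206 = 74°
tan(βl) = 3.5
For a shorted stub, Z_in = jZ_0·tan(βl)

X_in ≈ 333 Ω (inductive)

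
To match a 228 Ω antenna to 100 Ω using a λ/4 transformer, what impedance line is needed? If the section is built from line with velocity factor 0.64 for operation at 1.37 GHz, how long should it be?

Z_qwt ≈ 151 Ω; length ≈ 3.5 cm

Z_qwt = √(Z_0·R_L) = √(100 × 228) = √22800
λ = 0.64·c/f = 0.14 m, so l = λ/4 = 0.035 m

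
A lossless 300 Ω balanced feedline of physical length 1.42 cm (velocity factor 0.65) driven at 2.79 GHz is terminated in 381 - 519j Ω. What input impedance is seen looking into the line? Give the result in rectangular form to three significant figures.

Z_in ≈ 72.4 + j25 Ω

λ = v/f = 0.65·c / 2.79 GHz = 0.0699 m
βl = 2π·l/λ = 2π × 0.203 = 73.1°
tan(βl) = tan(73.1°) = 3.3
Z_in = Z_0·(Z_L + jZ_0·tanβl)/(Z_0 + jZ_L·tanβl)
     = 300·(381 + j471)/(2010 + j1260)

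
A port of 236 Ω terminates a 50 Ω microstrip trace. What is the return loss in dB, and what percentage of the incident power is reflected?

RL ≈ 3.74 dB; 42.3% of incident power reflected

Γ = (236 − 50)/(236 + 50) = 0.65
RL = −20·log₁₀(0.65) = 3.74 dB
P_refl/P_inc = |Γ|² = 0.423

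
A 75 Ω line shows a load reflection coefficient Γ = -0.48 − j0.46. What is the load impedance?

Z_L = Z_0·(1 + Γ)/(1 − Γ) = 75·(0.52 − j0.46)/(1.48 + j0.46)

Z_L ≈ 17.4 − j28.7 Ω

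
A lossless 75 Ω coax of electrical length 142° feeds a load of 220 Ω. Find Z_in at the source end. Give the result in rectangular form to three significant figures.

Z_in ≈ 56.7 + j71.3 Ω

tan(βl) = tan(142°) = -0.781
Z_in = Z_0·(Z_L + jZ_0·tanβl)/(Z_0 + jZ_L·tanβl)
     = 75·(220 − j58.6)/(75 − j172)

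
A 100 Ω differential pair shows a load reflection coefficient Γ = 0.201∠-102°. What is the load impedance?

Z_L ≈ 85.4 − j35 Ω

Z_L = Z_0·(1 + Γ)/(1 − Γ) = 100·(0.958 − j0.197)/(1.04 + j0.197)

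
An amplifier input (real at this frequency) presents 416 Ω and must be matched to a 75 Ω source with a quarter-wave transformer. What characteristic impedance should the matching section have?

Z_qwt = √(Z_0·R_L) = √(75 × 416) = √31200

Z_qwt ≈ 177 Ω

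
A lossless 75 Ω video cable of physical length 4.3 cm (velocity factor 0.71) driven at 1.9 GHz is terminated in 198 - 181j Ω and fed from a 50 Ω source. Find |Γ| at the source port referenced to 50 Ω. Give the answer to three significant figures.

λ = v/f = 0.71·c / 1.9 GHz = 0.112 m
βl = 2π·l/λ = 2π × 0.384 = 138°
tan(βl) = -0.898
Z_in = Z_0·(Z_L + jZ_0·tanβl)/(Z_0 + jZ_L·tanβl) = 51.2 + j109 Ω
Γ_s = (Z_in − Z_s)/(Z_in + Z_s) = (1.24 + j109)/(101 + j109), |Γ_s| = 0.732

|Γ| ≈ 0.732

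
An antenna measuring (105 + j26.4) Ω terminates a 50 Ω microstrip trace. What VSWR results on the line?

VSWR ≈ 2.27

Γ = (Z_L − Z_0)/(Z_L + Z_0) = (55 + j26.4)/(155 + j26.4)
|Γ| = 61/157 = 0.388
VSWR = (1 + |Γ|)/(1 − |Γ|) = 1.39/0.612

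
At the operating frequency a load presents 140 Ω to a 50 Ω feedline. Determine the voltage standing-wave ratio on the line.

VSWR ≈ 2.8

Γ = (140 − 50)/(140 + 50) = 0.474
VSWR = (1 + 0.474)/(1 − 0.474)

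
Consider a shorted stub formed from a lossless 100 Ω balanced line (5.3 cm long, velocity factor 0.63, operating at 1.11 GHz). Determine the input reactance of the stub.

X_in ≈ -247 Ω (capacitive)

λ = v/f = 0.63·c / 1.11 GHz = 0.17 m
βl = 2π·l/λ = 2π × 0.311 = 112°
tan(βl) = -2.47
For a shorted stub, Z_in = jZ_0·tan(βl)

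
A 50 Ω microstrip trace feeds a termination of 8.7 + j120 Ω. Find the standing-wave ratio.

VSWR ≈ 39

Γ = (Z_L − Z_0)/(Z_L + Z_0) = (-41.3 + j120)/(58.7 + j120)
|Γ| = 127/134 = 0.95
VSWR = (1 + |Γ|)/(1 − |Γ|) = 1.95/0.05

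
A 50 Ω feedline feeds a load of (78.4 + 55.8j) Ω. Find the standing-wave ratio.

VSWR ≈ 2.62

Γ = (Z_L − Z_0)/(Z_L + Z_0) = (28.4 + j55.8)/(128.4 + j55.8)
|Γ| = 62.6/140 = 0.447
VSWR = (1 + |Γ|)/(1 − |Γ|) = 1.45/0.553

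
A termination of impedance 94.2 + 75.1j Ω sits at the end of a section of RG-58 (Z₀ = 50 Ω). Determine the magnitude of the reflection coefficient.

|Γ| ≈ 0.536

Γ = (Z_L − Z_0)/(Z_L + Z_0) = (44.2 + j75.1)/(144.2 + j75.1)
|Γ| = 87.1/163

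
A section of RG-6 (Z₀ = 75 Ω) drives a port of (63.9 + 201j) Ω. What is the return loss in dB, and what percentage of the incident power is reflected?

Γ = (-11.1 + j201)/(138.9 + j201), |Γ| = 0.824
RL = −20·log₁₀(0.824) = 1.68 dB
P_refl/P_inc = |Γ|² = 0.679

RL ≈ 1.68 dB; 67.9% of incident power reflected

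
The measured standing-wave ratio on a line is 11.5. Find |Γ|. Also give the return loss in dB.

|Γ| = (S − 1)/(S + 1) = (11.5 − 1)/(11.5 + 1) = 10.5/12.5
RL = −20·log₁₀|Γ| = −20·log₁₀(0.84)

|Γ| ≈ 0.84; return loss ≈ 1.51 dB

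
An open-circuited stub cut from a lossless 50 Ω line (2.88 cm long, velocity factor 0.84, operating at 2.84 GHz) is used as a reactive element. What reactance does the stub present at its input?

λ = v/f = 0.84·c / 2.84 GHz = 0.0887 m
βl = 2π·l/λ = 2π × 0.325 = 117°
tan(βl) = -1.98
For an open-circuited stub, Z_in = −jZ_0·cot(βl) = −jZ_0/tan(βl)

X_in ≈ 25.3 Ω (inductive)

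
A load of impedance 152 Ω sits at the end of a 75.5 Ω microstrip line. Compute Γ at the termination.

Γ = (Z_L − Z_0)/(Z_L + Z_0) = (152 − 75.5)/(152 + 75.5) = 76.5/227.5

Γ = 0.336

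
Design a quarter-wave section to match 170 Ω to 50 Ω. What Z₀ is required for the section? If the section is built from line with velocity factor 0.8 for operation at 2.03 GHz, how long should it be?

Z_qwt = √(Z_0·R_L) = √(50 × 170) = √8500
λ = 0.8·c/f = 0.118 m, so l = λ/4 = 0.0296 m

Z_qwt ≈ 92.2 Ω; length ≈ 2.96 cm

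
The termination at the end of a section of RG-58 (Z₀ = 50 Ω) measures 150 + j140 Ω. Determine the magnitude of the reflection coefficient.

|Γ| ≈ 0.705

Γ = (Z_L − Z_0)/(Z_L + Z_0) = (100 + j140)/(200 + j140)
|Γ| = 172/244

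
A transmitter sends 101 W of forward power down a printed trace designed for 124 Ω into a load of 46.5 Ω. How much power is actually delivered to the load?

Γ = (46.5 − 124)/(46.5 + 124) = -0.455
|Γ|² = 0.207
P_refl = |Γ|²·P_inc = 20.9 W, P_del = (1 − |Γ|²)·P_inc = 80.1 W

P_delivered ≈ 80.1 W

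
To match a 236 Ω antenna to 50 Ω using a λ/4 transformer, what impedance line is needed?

Z_qwt = √(Z_0·R_L) = √(50 × 236) = √11800

Z_qwt ≈ 109 Ω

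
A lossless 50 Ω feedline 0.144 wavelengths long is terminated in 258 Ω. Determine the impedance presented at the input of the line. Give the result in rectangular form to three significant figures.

βl = 2π × 0.144 = 51.8°
tan(βl) = tan(51.8°) = 1.27
Z_in = Z_0·(Z_L + jZ_0·tanβl)/(Z_0 + jZ_L·tanβl)
     = 50·(258 + j63.6)/(50 + j328)

Z_in ≈ 15.3 − j37 Ω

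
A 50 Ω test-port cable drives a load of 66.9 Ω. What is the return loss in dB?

Γ = (66.9 − 50)/(66.9 + 50) = 0.145
RL = −20·log₁₀|Γ| = −20·log₁₀(0.145)

RL ≈ 16.8 dB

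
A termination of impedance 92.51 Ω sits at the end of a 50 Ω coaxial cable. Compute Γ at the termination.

Γ = 0.298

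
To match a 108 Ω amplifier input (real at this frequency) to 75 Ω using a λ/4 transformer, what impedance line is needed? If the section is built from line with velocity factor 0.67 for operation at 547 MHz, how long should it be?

Z_qwt = √(Z_0·R_L) = √(75 × 108) = √8100
λ = 0.67·c/f = 0.367 m, so l = λ/4 = 0.0919 m

Z_qwt ≈ 90 Ω; length ≈ 9.19 cm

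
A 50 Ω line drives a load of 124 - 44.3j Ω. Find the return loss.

RL ≈ 6.37 dB

Γ = (74 − j44.3)/(174 − j44.3), |Γ| = 0.48
RL = −20·log₁₀|Γ| = −20·log₁₀(0.48)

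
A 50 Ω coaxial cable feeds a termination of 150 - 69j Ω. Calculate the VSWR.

VSWR ≈ 3.7

Γ = (Z_L − Z_0)/(Z_L + Z_0) = (100 − j69)/(200 − j69)
|Γ| = 121/212 = 0.574
VSWR = (1 + |Γ|)/(1 − |Γ|) = 1.57/0.426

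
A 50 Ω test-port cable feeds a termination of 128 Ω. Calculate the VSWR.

Γ = (128 − 50)/(128 + 50) = 0.438
VSWR = (1 + 0.438)/(1 − 0.438)

VSWR ≈ 2.56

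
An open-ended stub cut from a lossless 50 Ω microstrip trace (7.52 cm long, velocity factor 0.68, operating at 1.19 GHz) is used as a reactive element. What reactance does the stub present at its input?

λ = v/f = 0.68·c / 1.19 GHz = 0.171 m
βl = 2π·l/λ = 2π × 0.439 = 158°
tan(βl) = -0.406
For an open-ended stub, Z_in = −jZ_0·cot(βl) = −jZ_0/tan(βl)

X_in ≈ 123 Ω (inductive)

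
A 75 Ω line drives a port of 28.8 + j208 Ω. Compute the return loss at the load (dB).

Γ = (-46.2 + j208)/(103.8 + j208), |Γ| = 0.917
RL = −20·log₁₀|Γ| = −20·log₁₀(0.917)

RL ≈ 0.757 dB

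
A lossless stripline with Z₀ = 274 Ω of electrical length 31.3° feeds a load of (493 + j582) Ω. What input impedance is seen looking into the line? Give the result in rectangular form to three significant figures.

tan(βl) = tan(31.3°) = 0.608
Z_in = Z_0·(Z_L + jZ_0·tanβl)/(Z_0 + jZ_L·tanβl)
     = 274·(493 + j749)/(-79.9 + j300)

Z_in ≈ 527 − j591 Ω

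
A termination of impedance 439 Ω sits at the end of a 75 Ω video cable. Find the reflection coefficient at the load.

Γ = 0.708

Γ = (Z_L − Z_0)/(Z_L + Z_0) = (439 − 75)/(439 + 75) = 364/514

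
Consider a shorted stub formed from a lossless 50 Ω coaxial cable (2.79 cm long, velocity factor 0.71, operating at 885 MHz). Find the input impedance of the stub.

Z_in ≈ +j44.6 Ω

λ = v/f = 0.71·c / 885 MHz = 0.241 m
βl = 2π·l/λ = 2π × 0.116 = 41.7°
tan(βl) = 0.892
For a shorted stub, Z_in = jZ_0·tan(βl)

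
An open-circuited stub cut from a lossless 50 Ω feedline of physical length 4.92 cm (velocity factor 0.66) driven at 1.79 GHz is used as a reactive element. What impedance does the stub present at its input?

Z_in ≈ +j138 Ω

λ = v/f = 0.66·c / 1.79 GHz = 0.111 m
βl = 2π·l/λ = 2π × 0.445 = 160°
tan(βl) = -0.362
For an open-circuited stub, Z_in = −jZ_0·cot(βl) = −jZ_0/tan(βl)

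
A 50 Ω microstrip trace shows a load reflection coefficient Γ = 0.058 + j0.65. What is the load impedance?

Z_L ≈ 21.9 + j49.6 Ω

Z_L = Z_0·(1 + Γ)/(1 − Γ) = 50·(1.06 + j0.65)/(0.942 − j0.65)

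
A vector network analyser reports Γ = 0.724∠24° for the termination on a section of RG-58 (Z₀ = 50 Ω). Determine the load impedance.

Z_L = Z_0·(1 + Γ)/(1 − Γ) = 50·(1.66 + j0.294)/(0.339 − j0.294)

Z_L ≈ 118 + j146 Ω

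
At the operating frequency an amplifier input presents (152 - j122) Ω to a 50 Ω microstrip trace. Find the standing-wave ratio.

Γ = (Z_L − Z_0)/(Z_L + Z_0) = (102 − j122)/(202 − j122)
|Γ| = 159/236 = 0.674
VSWR = (1 + |Γ|)/(1 − |Γ|) = 1.67/0.326

VSWR ≈ 5.13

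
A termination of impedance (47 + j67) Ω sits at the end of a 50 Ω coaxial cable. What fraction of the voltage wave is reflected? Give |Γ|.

|Γ| ≈ 0.569

Γ = (Z_L − Z_0)/(Z_L + Z_0) = (-3 + j67)/(97 + j67)
|Γ| = 67.1/118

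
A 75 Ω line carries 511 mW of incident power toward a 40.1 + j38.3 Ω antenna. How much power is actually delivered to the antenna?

P_delivered ≈ 418 mW

|Γ| = |(-34.9 + j38.3)/(115.1 + j38.3)| = 0.427
|Γ|² = 0.182
P_refl = |Γ|²·P_inc = 93.2 mW, P_del = (1 − |Γ|²)·P_inc = 418 mW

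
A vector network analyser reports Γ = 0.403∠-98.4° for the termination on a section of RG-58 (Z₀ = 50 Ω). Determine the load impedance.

Z_L = Z_0·(1 + Γ)/(1 − Γ) = 50·(0.941 − j0.399)/(1.06 + j0.399)

Z_L ≈ 32.7 − j31.1 Ω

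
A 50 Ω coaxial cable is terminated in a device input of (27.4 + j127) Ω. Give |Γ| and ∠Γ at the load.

Γ ≈ 0.867 ∠ 41.5°

Γ = (Z_L − Z_0)/(Z_L + Z_0) = (-22.6 + j127)/(77.4 + j127)
|Γ| = 129/149 = 0.867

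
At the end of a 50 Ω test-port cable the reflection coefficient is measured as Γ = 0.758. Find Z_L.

Z_L ≈ 363 Ω

Z_L = Z_0·(1 + Γ)/(1 − Γ) = 50·(1.76)/(0.242)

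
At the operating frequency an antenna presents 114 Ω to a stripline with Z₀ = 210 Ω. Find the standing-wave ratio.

VSWR ≈ 1.84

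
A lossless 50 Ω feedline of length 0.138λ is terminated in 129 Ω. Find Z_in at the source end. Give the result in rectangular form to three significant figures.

Z_in ≈ 30.1 − j32.5 Ω

βl = 2π × 0.138 = 49.7°
tan(βl) = tan(49.7°) = 1.18
Z_in = Z_0·(Z_L + jZ_0·tanβl)/(Z_0 + jZ_L·tanβl)
     = 50·(129 + j58.9)/(50 + j152)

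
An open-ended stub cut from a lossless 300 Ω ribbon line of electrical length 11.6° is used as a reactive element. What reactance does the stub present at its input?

X_in ≈ -1460 Ω (capacitive)

tan(βl) = 0.205
For an open-ended stub, Z_in = −jZ_0·cot(βl) = −jZ_0/tan(βl)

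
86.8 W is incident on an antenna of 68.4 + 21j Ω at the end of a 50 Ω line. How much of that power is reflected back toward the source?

|Γ| = |(18.4 + j21)/(118.4 + j21)| = 0.232
|Γ|² = 0.0539
P_refl = |Γ|²·P_inc = 4.68 W, P_del = (1 − |Γ|²)·P_inc = 82.1 W

P_reflected ≈ 4.68 W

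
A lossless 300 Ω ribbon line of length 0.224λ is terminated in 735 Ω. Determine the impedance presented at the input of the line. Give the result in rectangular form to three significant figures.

Z_in ≈ 125 − j41 Ω

βl = 2π × 0.224 = 80.6°
tan(βl) = tan(80.6°) = 6.07
Z_in = Z_0·(Z_L + jZ_0·tanβl)/(Z_0 + jZ_L·tanβl)
     = 300·(735 + j1820)/(300 + j4460)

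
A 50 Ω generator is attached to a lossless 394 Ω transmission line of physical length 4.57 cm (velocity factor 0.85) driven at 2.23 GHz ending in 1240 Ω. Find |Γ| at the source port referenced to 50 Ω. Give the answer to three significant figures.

λ = v/f = 0.85·c / 2.23 GHz = 0.114 m
βl = 2π·l/λ = 2π × 0.4 = 144°
tan(βl) = -0.73
Z_in = Z_0·(Z_L + jZ_0·tanβl)/(Z_0 + jZ_L·tanβl) = 303 + j408 Ω
Γ_s = (Z_in − Z_s)/(Z_in + Z_s) = (253 + j408)/(353 + j408), |Γ_s| = 0.89

|Γ| ≈ 0.89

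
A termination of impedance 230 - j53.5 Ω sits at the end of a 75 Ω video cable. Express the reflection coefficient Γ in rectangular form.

Γ ≈ 0.523 − j0.0837

Γ = (Z_L − Z_0)/(Z_L + Z_0) = (155 − j53.5)/(305 − j53.5)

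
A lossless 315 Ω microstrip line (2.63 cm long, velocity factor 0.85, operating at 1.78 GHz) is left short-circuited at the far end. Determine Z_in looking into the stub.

λ = v/f = 0.85·c / 1.78 GHz = 0.143 m
βl = 2π·l/λ = 2π × 0.184 = 66.1°
tan(βl) = 2.26
For a short-circuited stub, Z_in = jZ_0·tan(βl)

Z_in ≈ +j711 Ω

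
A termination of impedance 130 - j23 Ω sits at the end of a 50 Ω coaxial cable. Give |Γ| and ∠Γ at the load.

Γ ≈ 0.459 ∠ -8.76°

Γ = (Z_L − Z_0)/(Z_L + Z_0) = (80 − j23)/(180 − j23)
|Γ| = 83.2/181 = 0.459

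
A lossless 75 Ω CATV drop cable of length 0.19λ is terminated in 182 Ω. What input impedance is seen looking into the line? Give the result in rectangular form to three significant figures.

βl = 2π × 0.19 = 68.4°
tan(βl) = tan(68.4°) = 2.53
Z_in = Z_0·(Z_L + jZ_0·tanβl)/(Z_0 + jZ_L·tanβl)
     = 75·(182 + j189)/(75 + j460)

Z_in ≈ 34.8 − j24 Ω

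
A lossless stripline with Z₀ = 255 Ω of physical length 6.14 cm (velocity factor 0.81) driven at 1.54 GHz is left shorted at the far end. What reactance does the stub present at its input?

λ = v/f = 0.81·c / 1.54 GHz = 0.158 m
βl = 2π·l/λ = 2π × 0.389 = 140°
tan(βl) = -0.837
For a shorted stub, Z_in = jZ_0·tan(βl)

X_in ≈ -213 Ω (capacitive)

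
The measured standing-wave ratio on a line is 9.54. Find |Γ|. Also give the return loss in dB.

|Γ| = (S − 1)/(S + 1) = (9.54 − 1)/(9.54 + 1) = 8.54/10.5
RL = −20·log₁₀|Γ| = −20·log₁₀(0.81)

|Γ| ≈ 0.81; return loss ≈ 1.83 dB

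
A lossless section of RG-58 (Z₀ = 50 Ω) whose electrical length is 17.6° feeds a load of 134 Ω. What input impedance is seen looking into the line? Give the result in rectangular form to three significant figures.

Z_in ≈ 85.6 − j56.9 Ω

tan(βl) = tan(17.6°) = 0.317
Z_in = Z_0·(Z_L + jZ_0·tanβl)/(Z_0 + jZ_L·tanβl)
     = 50·(134 + j15.9)/(50 + j42.5)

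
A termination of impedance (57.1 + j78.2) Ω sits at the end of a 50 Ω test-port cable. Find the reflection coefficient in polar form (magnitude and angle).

Γ = (Z_L − Z_0)/(Z_L + Z_0) = (7.1 + j78.2)/(107.1 + j78.2)
|Γ| = 78.5/133 = 0.592

Γ ≈ 0.592 ∠ 48.7°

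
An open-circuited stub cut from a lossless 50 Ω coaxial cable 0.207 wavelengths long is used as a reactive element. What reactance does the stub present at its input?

X_in ≈ -13.8 Ω (capacitive)

βl = 2π × 0.207 = 74.5°
tan(βl) = 3.61
For an open-circuited stub, Z_in = −jZ_0·cot(βl) = −jZ_0/tan(βl)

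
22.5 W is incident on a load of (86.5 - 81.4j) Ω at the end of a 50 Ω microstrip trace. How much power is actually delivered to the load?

|Γ| = |(36.5 − j81.4)/(136.5 − j81.4)| = 0.561
|Γ|² = 0.315
P_refl = |Γ|²·P_inc = 7.09 W, P_del = (1 − |Γ|²)·P_inc = 15.4 W

P_delivered ≈ 15.4 W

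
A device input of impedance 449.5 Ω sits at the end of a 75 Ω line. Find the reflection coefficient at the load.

Γ = 0.714

Γ = (Z_L − Z_0)/(Z_L + Z_0) = (449.5 − 75)/(449.5 + 75) = 374.5/524.5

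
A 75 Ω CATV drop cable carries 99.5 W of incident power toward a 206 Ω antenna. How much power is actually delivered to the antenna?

P_delivered ≈ 77.9 W

Γ = (206 − 75)/(206 + 75) = 0.466
|Γ|² = 0.217
P_refl = |Γ|²·P_inc = 21.6 W, P_del = (1 − |Γ|²)·P_inc = 77.9 W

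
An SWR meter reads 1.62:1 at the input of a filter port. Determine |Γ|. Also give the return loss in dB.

|Γ| ≈ 0.237; return loss ≈ 12.5 dB

|Γ| = (S − 1)/(S + 1) = (1.62 − 1)/(1.62 + 1) = 0.62/2.62
RL = −20·log₁₀|Γ| = −20·log₁₀(0.237)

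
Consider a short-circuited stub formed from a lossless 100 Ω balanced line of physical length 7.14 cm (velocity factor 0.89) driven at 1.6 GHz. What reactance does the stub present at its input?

λ = v/f = 0.89·c / 1.6 GHz = 0.167 m
βl = 2π·l/λ = 2π × 0.428 = 154°
tan(βl) = -0.487
For a short-circuited stub, Z_in = jZ_0·tan(βl)

X_in ≈ -48.7 Ω (capacitive)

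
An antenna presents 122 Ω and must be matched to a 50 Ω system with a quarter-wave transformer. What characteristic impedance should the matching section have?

Z_qwt ≈ 78.1 Ω

Z_qwt = √(Z_0·R_L) = √(50 × 122) = √6100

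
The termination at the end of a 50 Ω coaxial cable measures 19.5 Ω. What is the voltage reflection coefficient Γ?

Γ = -0.439

Γ = (Z_L − Z_0)/(Z_L + Z_0) = (19.5 − 50)/(19.5 + 50) = -30.5/69.5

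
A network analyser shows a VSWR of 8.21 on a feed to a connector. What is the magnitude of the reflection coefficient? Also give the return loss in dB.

|Γ| ≈ 0.783; return loss ≈ 2.13 dB

|Γ| = (S − 1)/(S + 1) = (8.21 − 1)/(8.21 + 1) = 7.21/9.21
RL = −20·log₁₀|Γ| = −20·log₁₀(0.783)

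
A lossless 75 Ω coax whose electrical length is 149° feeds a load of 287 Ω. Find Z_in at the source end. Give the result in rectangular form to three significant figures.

Z_in ≈ 62.1 + j97.8 Ω

tan(βl) = tan(149°) = -0.601
Z_in = Z_0·(Z_L + jZ_0·tanβl)/(Z_0 + jZ_L·tanβl)
     = 75·(287 − j45.1)/(75 − j172)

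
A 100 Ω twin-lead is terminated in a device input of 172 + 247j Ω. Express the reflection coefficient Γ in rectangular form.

Γ ≈ 0.597 + j0.366

Γ = (Z_L − Z_0)/(Z_L + Z_0) = (72 + j247)/(272 + j247)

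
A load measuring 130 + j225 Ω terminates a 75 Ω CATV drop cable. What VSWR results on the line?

VSWR ≈ 7.37

Γ = (Z_L − Z_0)/(Z_L + Z_0) = (55 + j225)/(205 + j225)
|Γ| = 232/304 = 0.761
VSWR = (1 + |Γ|)/(1 − |Γ|) = 1.76/0.239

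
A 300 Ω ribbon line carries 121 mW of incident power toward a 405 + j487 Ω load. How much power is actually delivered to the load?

P_delivered ≈ 80.1 mW

|Γ| = |(105 + j487)/(705 + j487)| = 0.581
|Γ|² = 0.338
P_refl = |Γ|²·P_inc = 40.9 mW, P_del = (1 − |Γ|²)·P_inc = 80.1 mW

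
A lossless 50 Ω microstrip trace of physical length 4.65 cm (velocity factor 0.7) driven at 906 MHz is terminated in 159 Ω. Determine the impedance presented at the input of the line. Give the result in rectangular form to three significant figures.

λ = v/f = 0.7·c / 906 MHz = 0.232 m
βl = 2π·l/λ = 2π × 0.201 = 72.2°
tan(βl) = tan(72.2°) = 3.12
Z_in = Z_0·(Z_L + jZ_0·tanβl)/(Z_0 + jZ_L·tanβl)
     = 50·(159 + j156)/(50 + j496)

Z_in ≈ 17.2 − j14.3 Ω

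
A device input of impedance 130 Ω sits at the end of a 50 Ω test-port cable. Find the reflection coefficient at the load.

Γ = 0.444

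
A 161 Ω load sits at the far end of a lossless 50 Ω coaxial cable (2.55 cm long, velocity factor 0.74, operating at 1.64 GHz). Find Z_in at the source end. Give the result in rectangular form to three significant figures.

Z_in ≈ 17.8 − j18.1 Ω

λ = v/f = 0.74·c / 1.64 GHz = 0.135 m
βl = 2π·l/λ = 2π × 0.188 = 67.8°
tan(βl) = tan(67.8°) = 2.45
Z_in = Z_0·(Z_L + jZ_0·tanβl)/(Z_0 + jZ_L·tanβl)
     = 50·(161 + j123)/(50 + j395)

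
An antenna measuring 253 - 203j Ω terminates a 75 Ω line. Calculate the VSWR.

Γ = (Z_L − Z_0)/(Z_L + Z_0) = (178 − j203)/(328 − j203)
|Γ| = 270/386 = 0.7
VSWR = (1 + |Γ|)/(1 − |Γ|) = 1.7/0.3

VSWR ≈ 5.67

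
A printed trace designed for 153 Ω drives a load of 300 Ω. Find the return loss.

RL ≈ 9.78 dB

Γ = (300 − 153)/(300 + 153) = 0.325
RL = −20·log₁₀|Γ| = −20·log₁₀(0.325)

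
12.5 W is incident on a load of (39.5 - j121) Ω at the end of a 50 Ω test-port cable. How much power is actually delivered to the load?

|Γ| = |(-10.5 − j121)/(89.5 − j121)| = 0.807
|Γ|² = 0.651
P_refl = |Γ|²·P_inc = 8.14 W, P_del = (1 − |Γ|²)·P_inc = 4.36 W

P_delivered ≈ 4.36 W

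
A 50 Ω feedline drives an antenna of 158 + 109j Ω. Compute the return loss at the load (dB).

RL ≈ 3.7 dB

Γ = (108 + j109)/(208 + j109), |Γ| = 0.653
RL = −20·log₁₀|Γ| = −20·log₁₀(0.653)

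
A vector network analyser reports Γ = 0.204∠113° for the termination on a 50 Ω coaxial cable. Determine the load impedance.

Z_L = Z_0·(1 + Γ)/(1 − Γ) = 50·(0.92 + j0.188)/(1.08 − j0.188)

Z_L ≈ 39.9 + j15.6 Ω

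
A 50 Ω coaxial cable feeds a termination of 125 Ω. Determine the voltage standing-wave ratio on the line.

VSWR ≈ 2.5

Γ = (125 − 50)/(125 + 50) = 0.429
VSWR = (1 + 0.429)/(1 − 0.429)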